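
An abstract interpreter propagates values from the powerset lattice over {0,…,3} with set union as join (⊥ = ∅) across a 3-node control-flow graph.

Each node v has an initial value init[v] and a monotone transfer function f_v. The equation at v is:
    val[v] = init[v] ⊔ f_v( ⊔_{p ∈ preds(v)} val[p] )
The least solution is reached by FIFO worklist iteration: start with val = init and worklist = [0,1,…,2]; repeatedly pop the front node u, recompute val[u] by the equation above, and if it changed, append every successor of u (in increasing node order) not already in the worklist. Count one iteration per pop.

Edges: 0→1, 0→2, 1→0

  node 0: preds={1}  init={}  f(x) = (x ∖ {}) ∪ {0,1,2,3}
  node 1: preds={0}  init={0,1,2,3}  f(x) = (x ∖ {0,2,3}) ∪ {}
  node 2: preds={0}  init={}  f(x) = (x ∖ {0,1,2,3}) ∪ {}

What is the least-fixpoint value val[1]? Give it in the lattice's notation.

{0,1,2,3}

Iteration log — 3 steps:
  step 1. node 0  ⊔preds={0,1,2,3}  new={0,1,2,3}  old={}  +wl: 
  step 2. node 1  ⊔preds={0,1,2,3}  new={0,1,2,3}  stable
  step 3. node 2  ⊔preds={0,1,2,3}  new={}  stable

Least fixpoint reached:
  node 0: {0,1,2,3}
  node 1: {0,1,2,3}
  node 2: {}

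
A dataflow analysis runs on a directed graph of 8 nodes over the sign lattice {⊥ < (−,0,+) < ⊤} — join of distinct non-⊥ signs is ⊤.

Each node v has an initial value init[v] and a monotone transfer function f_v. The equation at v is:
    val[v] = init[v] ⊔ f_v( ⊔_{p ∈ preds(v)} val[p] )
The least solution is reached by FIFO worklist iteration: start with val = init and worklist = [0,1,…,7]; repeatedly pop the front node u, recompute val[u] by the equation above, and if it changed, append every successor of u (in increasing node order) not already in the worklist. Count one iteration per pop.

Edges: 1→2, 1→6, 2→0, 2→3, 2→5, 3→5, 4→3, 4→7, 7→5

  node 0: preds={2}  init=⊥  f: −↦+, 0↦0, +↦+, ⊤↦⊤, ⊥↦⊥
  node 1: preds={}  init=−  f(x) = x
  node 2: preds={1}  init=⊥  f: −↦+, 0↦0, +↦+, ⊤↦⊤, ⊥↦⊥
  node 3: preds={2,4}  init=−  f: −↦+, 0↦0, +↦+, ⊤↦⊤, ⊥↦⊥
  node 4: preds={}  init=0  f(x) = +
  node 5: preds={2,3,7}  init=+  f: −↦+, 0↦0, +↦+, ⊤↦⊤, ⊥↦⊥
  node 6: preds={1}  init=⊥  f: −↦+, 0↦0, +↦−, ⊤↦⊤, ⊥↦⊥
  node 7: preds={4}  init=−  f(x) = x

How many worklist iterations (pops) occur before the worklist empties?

11

Trace (11 dequeues):
  [1] u=0 | in ⊥ | out ⊥ | ==
  [2] u=1 | in ⊥ | out − | ==
  [3] u=2 | in − | out + | prev ⊥ | push {0}
  [4] u=3 | in ⊤ | out ⊤ | prev − | push {}
  [5] u=4 | in ⊥ | out ⊤ | prev 0 | push {3}
  [6] u=5 | in ⊤ | out ⊤ | prev + | push {}
  [7] u=6 | in − | out + | prev ⊥ | push {}
  [8] u=7 | in ⊤ | out ⊤ | prev − | push {5}
  [9] u=0 | in + | out + | prev ⊥ | push {}
  [10] u=3 | in ⊤ | out ⊤ | ==
  [11] u=5 | in ⊤ | out ⊤ | ==

Converged values:
  [0] +
  [1] −
  [2] +
  [3] ⊤
  [4] ⊤
  [5] ⊤
  [6] +
  [7] ⊤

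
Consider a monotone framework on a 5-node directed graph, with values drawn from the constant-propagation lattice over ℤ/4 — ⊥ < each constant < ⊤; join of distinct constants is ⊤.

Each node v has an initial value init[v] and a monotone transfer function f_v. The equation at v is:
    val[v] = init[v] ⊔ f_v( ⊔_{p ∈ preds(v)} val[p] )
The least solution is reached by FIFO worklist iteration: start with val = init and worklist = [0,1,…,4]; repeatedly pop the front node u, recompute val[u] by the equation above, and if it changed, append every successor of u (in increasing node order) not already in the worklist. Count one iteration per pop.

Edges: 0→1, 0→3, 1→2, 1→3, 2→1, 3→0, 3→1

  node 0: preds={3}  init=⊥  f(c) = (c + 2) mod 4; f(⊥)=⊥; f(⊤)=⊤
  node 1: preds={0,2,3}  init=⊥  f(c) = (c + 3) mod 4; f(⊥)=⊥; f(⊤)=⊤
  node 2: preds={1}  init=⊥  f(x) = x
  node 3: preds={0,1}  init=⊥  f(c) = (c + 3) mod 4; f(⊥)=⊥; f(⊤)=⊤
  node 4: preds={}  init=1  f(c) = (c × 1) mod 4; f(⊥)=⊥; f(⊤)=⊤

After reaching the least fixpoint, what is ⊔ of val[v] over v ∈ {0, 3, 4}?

Iteration log — 5 steps:
  step 1. node 0  ⊔preds=⊥  new=⊥  stable
  step 2. node 1  ⊔preds=⊥  new=⊥  stable
  step 3. node 2  ⊔preds=⊥  new=⊥  stable
  step 4. node 3  ⊔preds=⊥  new=⊥  stable
  step 5. node 4  ⊔preds=⊥  new=1  stable

Least fixpoint reached:
  node 0: ⊥
  node 1: ⊥
  node 2: ⊥
  node 3: ⊥
  node 4: 1

1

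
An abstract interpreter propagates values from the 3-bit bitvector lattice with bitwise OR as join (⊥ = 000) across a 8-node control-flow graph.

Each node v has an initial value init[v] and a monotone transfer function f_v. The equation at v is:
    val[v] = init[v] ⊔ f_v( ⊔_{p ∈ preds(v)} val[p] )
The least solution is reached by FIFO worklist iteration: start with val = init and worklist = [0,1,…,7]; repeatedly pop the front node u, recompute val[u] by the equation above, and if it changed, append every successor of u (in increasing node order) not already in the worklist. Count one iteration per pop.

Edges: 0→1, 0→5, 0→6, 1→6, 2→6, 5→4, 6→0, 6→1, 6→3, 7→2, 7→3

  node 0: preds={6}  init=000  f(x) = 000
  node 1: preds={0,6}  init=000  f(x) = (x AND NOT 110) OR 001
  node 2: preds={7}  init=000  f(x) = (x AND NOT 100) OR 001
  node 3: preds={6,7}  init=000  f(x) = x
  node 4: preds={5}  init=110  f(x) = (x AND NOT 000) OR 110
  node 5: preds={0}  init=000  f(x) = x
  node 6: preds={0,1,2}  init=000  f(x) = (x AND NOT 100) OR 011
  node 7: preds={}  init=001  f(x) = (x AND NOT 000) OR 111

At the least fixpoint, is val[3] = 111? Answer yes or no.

Worklist (13 pops):
  #1 pop 0: in=000 → 000 (no change)
  #2 pop 1: in=000 → 001 (was 000); enqueue []
  #3 pop 2: in=001 → 001 (was 000); enqueue []
  #4 pop 3: in=001 → 001 (was 000); enqueue []
  #5 pop 4: in=000 → 110 (no change)
  #6 pop 5: in=000 → 000 (no change)
  #7 pop 6: in=001 → 011 (was 000); enqueue [0,1,3]
  #8 pop 7: in=000 → 111 (was 001); enqueue [2]
  #9 pop 0: in=011 → 000 (no change)
  #10 pop 1: in=011 → 001 (no change)
  #11 pop 3: in=111 → 111 (was 001); enqueue []
  #12 pop 2: in=111 → 011 (was 001); enqueue [6]
  #13 pop 6: in=011 → 011 (no change)

Fixpoint:
  val[0] = 000
  val[1] = 001
  val[2] = 011
  val[3] = 111
  val[4] = 110
  val[5] = 000
  val[6] = 011
  val[7] = 111

yes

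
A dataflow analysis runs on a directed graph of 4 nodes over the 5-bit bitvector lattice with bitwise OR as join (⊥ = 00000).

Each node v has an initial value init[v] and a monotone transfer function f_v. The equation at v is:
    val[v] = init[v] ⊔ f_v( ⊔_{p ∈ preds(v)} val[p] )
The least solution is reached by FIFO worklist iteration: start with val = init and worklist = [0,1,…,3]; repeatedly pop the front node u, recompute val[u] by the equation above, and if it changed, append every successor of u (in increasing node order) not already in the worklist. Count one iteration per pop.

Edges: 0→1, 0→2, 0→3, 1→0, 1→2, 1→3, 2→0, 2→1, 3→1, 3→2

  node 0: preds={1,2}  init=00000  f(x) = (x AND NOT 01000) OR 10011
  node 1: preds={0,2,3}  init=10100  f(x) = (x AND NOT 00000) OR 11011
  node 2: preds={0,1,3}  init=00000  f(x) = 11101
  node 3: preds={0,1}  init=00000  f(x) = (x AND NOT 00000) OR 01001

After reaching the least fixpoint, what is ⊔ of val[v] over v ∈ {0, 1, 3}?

Iteration log — 7 steps:
  step 1. node 0  ⊔preds=10100  new=10111  old=00000  +wl: 
  step 2. node 1  ⊔preds=10111  new=11111  old=10100  +wl: 0
  step 3. node 2  ⊔preds=11111  new=11101  old=00000  +wl: 1
  step 4. node 3  ⊔preds=11111  new=11111  old=00000  +wl: 2
  step 5. node 0  ⊔preds=11111  new=10111  stable
  step 6. node 1  ⊔preds=11111  new=11111  stable
  step 7. node 2  ⊔preds=11111  new=11101  stable

Least fixpoint reached:
  node 0: 10111
  node 1: 11111
  node 2: 11101
  node 3: 11111

11111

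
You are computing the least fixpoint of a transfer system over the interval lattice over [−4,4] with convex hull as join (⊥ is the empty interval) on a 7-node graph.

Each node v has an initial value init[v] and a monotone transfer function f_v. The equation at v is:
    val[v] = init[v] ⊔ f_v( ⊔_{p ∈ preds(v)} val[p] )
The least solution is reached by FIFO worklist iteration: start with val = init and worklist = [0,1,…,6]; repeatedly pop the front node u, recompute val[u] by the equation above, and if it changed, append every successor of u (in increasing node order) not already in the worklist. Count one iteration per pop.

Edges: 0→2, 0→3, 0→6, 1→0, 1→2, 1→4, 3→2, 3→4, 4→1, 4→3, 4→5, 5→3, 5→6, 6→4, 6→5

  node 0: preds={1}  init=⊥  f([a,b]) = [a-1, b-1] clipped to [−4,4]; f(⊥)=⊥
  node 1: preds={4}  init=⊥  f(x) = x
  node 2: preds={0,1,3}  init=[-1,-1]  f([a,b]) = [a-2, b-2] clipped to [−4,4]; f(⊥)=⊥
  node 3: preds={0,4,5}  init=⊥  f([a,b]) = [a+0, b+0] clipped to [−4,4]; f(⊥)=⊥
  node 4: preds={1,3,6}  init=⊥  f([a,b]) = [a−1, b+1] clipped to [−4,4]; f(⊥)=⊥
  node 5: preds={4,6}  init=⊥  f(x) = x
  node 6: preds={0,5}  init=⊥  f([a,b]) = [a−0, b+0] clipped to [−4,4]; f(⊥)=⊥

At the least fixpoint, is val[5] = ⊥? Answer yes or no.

yes

Trace (7 dequeues):
  [1] u=0 | in ⊥ | out ⊥ | ==
  [2] u=1 | in ⊥ | out ⊥ | ==
  [3] u=2 | in ⊥ | out [-1,-1] | ==
  [4] u=3 | in ⊥ | out ⊥ | ==
  [5] u=4 | in ⊥ | out ⊥ | ==
  [6] u=5 | in ⊥ | out ⊥ | ==
  [7] u=6 | in ⊥ | out ⊥ | ==

Converged values:
  [0] ⊥
  [1] ⊥
  [2] [-1,-1]
  [3] ⊥
  [4] ⊥
  [5] ⊥
  [6] ⊥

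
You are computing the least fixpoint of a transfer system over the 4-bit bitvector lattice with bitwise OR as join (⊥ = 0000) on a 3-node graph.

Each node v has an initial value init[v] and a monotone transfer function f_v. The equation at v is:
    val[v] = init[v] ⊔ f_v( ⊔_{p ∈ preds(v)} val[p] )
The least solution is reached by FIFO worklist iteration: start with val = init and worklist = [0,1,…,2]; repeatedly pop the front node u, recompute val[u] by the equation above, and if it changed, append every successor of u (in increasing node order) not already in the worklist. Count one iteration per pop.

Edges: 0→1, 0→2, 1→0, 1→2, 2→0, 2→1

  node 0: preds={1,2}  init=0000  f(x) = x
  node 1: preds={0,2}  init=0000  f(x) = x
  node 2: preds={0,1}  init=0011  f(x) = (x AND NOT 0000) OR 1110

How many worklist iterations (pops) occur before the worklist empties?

Worklist (7 pops):
  #1 pop 0: in=0011 → 0011 (was 0000); enqueue []
  #2 pop 1: in=0011 → 0011 (was 0000); enqueue [0]
  #3 pop 2: in=0011 → 1111 (was 0011); enqueue [1]
  #4 pop 0: in=1111 → 1111 (was 0011); enqueue [2]
  #5 pop 1: in=1111 → 1111 (was 0011); enqueue [0]
  #6 pop 2: in=1111 → 1111 (no change)
  #7 pop 0: in=1111 → 1111 (no change)

Fixpoint:
  val[0] = 1111
  val[1] = 1111
  val[2] = 1111

7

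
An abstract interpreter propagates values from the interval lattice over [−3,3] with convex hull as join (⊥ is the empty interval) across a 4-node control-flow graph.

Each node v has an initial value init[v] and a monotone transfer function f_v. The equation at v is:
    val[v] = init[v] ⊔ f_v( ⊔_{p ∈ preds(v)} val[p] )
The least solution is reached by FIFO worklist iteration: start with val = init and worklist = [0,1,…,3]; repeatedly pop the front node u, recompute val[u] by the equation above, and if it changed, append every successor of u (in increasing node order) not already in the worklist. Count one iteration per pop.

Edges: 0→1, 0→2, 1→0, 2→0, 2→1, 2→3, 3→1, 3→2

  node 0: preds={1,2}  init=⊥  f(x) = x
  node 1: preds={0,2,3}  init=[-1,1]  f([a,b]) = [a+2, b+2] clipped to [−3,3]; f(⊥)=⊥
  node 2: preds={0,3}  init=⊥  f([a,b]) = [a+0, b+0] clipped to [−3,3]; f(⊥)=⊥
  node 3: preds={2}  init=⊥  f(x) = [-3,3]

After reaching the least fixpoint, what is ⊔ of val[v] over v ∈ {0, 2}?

Trace (11 dequeues):
  [1] u=0 | in [-1,1] | out [-1,1] | prev ⊥ | push {}
  [2] u=1 | in [-1,1] | out [-1,3] | prev [-1,1] | push {0}
  [3] u=2 | in [-1,1] | out [-1,1] | prev ⊥ | push {1}
  [4] u=3 | in [-1,1] | out [-3,3] | prev ⊥ | push {2}
  [5] u=0 | in [-1,3] | out [-1,3] | prev [-1,1] | push {}
  [6] u=1 | in [-3,3] | out [-1,3] | ==
  [7] u=2 | in [-3,3] | out [-3,3] | prev [-1,1] | push {0,1,3}
  [8] u=0 | in [-3,3] | out [-3,3] | prev [-1,3] | push {2}
  [9] u=1 | in [-3,3] | out [-1,3] | ==
  [10] u=3 | in [-3,3] | out [-3,3] | ==
  [11] u=2 | in [-3,3] | out [-3,3] | ==

Converged values:
  [0] [-3,3]
  [1] [-1,3]
  [2] [-3,3]
  [3] [-3,3]

[-3,3]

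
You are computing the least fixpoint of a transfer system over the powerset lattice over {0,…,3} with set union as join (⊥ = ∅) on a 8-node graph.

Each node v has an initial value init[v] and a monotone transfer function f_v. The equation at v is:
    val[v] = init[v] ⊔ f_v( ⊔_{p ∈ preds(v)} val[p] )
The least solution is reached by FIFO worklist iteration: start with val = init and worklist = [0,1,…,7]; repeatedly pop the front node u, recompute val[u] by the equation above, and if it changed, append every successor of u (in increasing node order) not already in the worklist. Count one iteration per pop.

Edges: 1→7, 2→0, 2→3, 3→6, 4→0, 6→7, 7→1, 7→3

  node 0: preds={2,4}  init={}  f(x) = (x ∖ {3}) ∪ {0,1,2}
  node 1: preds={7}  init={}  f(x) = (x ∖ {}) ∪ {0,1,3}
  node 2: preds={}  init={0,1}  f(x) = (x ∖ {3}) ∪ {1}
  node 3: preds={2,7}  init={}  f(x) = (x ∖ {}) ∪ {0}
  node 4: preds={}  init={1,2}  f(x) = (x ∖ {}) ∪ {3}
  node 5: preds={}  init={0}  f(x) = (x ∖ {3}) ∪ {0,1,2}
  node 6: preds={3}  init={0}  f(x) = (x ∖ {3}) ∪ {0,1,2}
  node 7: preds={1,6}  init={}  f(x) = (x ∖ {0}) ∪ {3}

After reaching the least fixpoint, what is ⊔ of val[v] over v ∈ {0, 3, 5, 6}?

Worklist (13 pops):
  #1 pop 0: in={0,1,2} → {0,1,2} (was {}); enqueue []
  #2 pop 1: in={} → {0,1,3} (was {}); enqueue []
  #3 pop 2: in={} → {0,1} (no change)
  #4 pop 3: in={0,1} → {0,1} (was {}); enqueue []
  #5 pop 4: in={} → {1,2,3} (was {1,2}); enqueue [0]
  #6 pop 5: in={} → {0,1,2} (was {0}); enqueue []
  #7 pop 6: in={0,1} → {0,1,2} (was {0}); enqueue []
  #8 pop 7: in={0,1,2,3} → {1,2,3} (was {}); enqueue [1,3]
  #9 pop 0: in={0,1,2,3} → {0,1,2} (no change)
  #10 pop 1: in={1,2,3} → {0,1,2,3} (was {0,1,3}); enqueue [7]
  #11 pop 3: in={0,1,2,3} → {0,1,2,3} (was {0,1}); enqueue [6]
  #12 pop 7: in={0,1,2,3} → {1,2,3} (no change)
  #13 pop 6: in={0,1,2,3} → {0,1,2} (no change)

Fixpoint:
  val[0] = {0,1,2}
  val[1] = {0,1,2,3}
  val[2] = {0,1}
  val[3] = {0,1,2,3}
  val[4] = {1,2,3}
  val[5] = {0,1,2}
  val[6] = {0,1,2}
  val[7] = {1,2,3}

{0,1,2,3}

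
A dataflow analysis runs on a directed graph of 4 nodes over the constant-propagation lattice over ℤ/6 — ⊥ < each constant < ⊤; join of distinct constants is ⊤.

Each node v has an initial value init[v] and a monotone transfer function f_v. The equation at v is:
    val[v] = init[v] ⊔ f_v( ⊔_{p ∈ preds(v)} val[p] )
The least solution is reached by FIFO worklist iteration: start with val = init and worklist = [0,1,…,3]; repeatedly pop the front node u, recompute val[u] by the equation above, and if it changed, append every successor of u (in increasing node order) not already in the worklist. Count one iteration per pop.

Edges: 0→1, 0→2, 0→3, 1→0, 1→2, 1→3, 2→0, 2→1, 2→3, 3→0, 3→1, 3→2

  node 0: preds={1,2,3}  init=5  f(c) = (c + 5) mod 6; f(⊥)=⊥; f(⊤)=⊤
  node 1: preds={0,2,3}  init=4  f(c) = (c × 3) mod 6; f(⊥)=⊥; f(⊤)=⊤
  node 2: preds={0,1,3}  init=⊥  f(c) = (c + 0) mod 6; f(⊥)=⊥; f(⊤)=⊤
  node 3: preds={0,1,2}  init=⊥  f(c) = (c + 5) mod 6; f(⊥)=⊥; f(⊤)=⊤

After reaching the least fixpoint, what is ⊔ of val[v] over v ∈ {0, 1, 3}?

Iteration log — 7 steps:
  step 1. node 0  ⊔preds=4  new=⊤  old=5  +wl: 
  step 2. node 1  ⊔preds=⊤  new=⊤  old=4  +wl: 0
  step 3. node 2  ⊔preds=⊤  new=⊤  old=⊥  +wl: 1
  step 4. node 3  ⊔preds=⊤  new=⊤  old=⊥  +wl: 2
  step 5. node 0  ⊔preds=⊤  new=⊤  stable
  step 6. node 1  ⊔preds=⊤  new=⊤  stable
  step 7. node 2  ⊔preds=⊤  new=⊤  stable

Least fixpoint reached:
  node 0: ⊤
  node 1: ⊤
  node 2: ⊤
  node 3: ⊤

⊤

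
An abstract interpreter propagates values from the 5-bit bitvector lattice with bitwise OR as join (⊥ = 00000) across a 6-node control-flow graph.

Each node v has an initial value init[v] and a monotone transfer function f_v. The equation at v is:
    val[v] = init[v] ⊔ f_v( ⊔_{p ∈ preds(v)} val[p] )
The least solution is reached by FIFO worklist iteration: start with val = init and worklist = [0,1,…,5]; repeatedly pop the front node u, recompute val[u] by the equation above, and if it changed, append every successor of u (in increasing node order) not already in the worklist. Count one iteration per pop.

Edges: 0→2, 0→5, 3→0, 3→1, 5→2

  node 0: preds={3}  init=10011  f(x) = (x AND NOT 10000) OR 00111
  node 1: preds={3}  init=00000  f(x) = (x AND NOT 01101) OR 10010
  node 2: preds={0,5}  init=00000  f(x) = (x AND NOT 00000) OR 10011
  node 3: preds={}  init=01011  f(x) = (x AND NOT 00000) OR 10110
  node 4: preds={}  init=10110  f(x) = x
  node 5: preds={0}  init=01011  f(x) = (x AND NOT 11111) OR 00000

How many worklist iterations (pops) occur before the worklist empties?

Trace (8 dequeues):
  [1] u=0 | in 01011 | out 11111 | prev 10011 | push {}
  [2] u=1 | in 01011 | out 10010 | prev 00000 | push {}
  [3] u=2 | in 11111 | out 11111 | prev 00000 | push {}
  [4] u=3 | in 00000 | out 11111 | prev 01011 | push {0,1}
  [5] u=4 | in 00000 | out 10110 | ==
  [6] u=5 | in 11111 | out 01011 | ==
  [7] u=0 | in 11111 | out 11111 | ==
  [8] u=1 | in 11111 | out 10010 | ==

Converged values:
  [0] 11111
  [1] 10010
  [2] 11111
  [3] 11111
  [4] 10110
  [5] 01011

8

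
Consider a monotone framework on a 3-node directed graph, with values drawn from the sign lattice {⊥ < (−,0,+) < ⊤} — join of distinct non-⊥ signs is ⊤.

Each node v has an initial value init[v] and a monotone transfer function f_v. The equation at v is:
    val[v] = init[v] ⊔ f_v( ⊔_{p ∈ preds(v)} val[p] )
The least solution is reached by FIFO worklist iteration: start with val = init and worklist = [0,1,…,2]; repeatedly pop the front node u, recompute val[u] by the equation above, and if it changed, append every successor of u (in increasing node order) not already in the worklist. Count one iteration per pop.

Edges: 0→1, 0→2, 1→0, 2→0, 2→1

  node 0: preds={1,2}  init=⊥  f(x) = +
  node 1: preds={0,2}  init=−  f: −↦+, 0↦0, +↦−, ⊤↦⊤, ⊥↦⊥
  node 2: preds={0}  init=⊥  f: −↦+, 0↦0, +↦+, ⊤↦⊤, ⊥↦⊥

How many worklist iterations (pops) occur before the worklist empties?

Worklist (5 pops):
  #1 pop 0: in=− → + (was ⊥); enqueue []
  #2 pop 1: in=+ → − (no change)
  #3 pop 2: in=+ → + (was ⊥); enqueue [0,1]
  #4 pop 0: in=⊤ → + (no change)
  #5 pop 1: in=+ → − (no change)

Fixpoint:
  val[0] = +
  val[1] = −
  val[2] = +

5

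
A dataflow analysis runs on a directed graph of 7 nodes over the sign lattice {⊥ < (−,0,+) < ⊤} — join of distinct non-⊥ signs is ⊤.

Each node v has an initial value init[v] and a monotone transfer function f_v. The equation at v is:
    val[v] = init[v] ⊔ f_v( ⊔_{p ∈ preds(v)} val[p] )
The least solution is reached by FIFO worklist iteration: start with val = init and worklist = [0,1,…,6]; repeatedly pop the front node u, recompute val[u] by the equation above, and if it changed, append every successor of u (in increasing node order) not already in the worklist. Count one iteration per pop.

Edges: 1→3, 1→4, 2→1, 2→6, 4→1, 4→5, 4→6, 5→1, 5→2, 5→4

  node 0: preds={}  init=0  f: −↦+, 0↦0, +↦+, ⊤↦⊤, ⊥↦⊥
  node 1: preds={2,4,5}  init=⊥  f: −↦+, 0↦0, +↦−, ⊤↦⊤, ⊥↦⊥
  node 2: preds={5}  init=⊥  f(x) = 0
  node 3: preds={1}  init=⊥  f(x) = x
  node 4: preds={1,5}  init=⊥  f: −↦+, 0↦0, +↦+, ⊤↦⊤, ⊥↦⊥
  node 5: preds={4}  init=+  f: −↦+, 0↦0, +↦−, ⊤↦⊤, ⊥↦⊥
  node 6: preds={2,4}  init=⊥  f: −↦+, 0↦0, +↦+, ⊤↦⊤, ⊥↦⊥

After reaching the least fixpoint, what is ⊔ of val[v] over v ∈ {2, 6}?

Iteration log — 11 steps:
  step 1. node 0  ⊔preds=⊥  new=0  stable
  step 2. node 1  ⊔preds=+  new=−  old=⊥  +wl: 
  step 3. node 2  ⊔preds=+  new=0  old=⊥  +wl: 1
  step 4. node 3  ⊔preds=−  new=−  old=⊥  +wl: 
  step 5. node 4  ⊔preds=⊤  new=⊤  old=⊥  +wl: 
  step 6. node 5  ⊔preds=⊤  new=⊤  old=+  +wl: 2,4
  step 7. node 6  ⊔preds=⊤  new=⊤  old=⊥  +wl: 
  step 8. node 1  ⊔preds=⊤  new=⊤  old=−  +wl: 3
  step 9. node 2  ⊔preds=⊤  new=0  stable
  step 10. node 4  ⊔preds=⊤  new=⊤  stable
  step 11. node 3  ⊔preds=⊤  new=⊤  old=−  +wl: 

Least fixpoint reached:
  node 0: 0
  node 1: ⊤
  node 2: 0
  node 3: ⊤
  node 4: ⊤
  node 5: ⊤
  node 6: ⊤

⊤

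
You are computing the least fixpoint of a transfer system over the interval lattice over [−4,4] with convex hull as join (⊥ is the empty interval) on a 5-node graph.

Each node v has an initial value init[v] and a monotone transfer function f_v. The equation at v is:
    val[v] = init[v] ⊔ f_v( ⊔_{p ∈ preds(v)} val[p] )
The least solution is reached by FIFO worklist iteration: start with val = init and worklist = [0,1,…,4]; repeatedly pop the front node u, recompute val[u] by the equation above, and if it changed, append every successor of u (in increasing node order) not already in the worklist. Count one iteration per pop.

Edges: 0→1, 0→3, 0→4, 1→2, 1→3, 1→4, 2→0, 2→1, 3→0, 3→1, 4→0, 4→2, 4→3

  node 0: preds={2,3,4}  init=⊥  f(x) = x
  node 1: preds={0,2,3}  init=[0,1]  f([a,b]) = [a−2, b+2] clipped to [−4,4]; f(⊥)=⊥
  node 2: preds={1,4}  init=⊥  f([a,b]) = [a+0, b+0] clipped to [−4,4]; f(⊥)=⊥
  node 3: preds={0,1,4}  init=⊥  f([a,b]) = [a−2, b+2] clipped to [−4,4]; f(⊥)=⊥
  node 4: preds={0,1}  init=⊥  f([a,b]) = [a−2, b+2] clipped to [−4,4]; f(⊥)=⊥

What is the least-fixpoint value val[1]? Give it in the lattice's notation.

Trace (15 dequeues):
  [1] u=0 | in ⊥ | out ⊥ | ==
  [2] u=1 | in ⊥ | out [0,1] | ==
  [3] u=2 | in [0,1] | out [0,1] | prev ⊥ | push {0,1}
  [4] u=3 | in [0,1] | out [-2,3] | prev ⊥ | push {}
  [5] u=4 | in [0,1] | out [-2,3] | prev ⊥ | push {2,3}
  [6] u=0 | in [-2,3] | out [-2,3] | prev ⊥ | push {4}
  [7] u=1 | in [-2,3] | out [-4,4] | prev [0,1] | push {}
  [8] u=2 | in [-4,4] | out [-4,4] | prev [0,1] | push {0,1}
  [9] u=3 | in [-4,4] | out [-4,4] | prev [-2,3] | push {}
  [10] u=4 | in [-4,4] | out [-4,4] | prev [-2,3] | push {2,3}
  [11] u=0 | in [-4,4] | out [-4,4] | prev [-2,3] | push {4}
  [12] u=1 | in [-4,4] | out [-4,4] | ==
  [13] u=2 | in [-4,4] | out [-4,4] | ==
  [14] u=3 | in [-4,4] | out [-4,4] | ==
  [15] u=4 | in [-4,4] | out [-4,4] | ==

Converged values:
  [0] [-4,4]
  [1] [-4,4]
  [2] [-4,4]
  [3] [-4,4]
  [4] [-4,4]

[-4,4]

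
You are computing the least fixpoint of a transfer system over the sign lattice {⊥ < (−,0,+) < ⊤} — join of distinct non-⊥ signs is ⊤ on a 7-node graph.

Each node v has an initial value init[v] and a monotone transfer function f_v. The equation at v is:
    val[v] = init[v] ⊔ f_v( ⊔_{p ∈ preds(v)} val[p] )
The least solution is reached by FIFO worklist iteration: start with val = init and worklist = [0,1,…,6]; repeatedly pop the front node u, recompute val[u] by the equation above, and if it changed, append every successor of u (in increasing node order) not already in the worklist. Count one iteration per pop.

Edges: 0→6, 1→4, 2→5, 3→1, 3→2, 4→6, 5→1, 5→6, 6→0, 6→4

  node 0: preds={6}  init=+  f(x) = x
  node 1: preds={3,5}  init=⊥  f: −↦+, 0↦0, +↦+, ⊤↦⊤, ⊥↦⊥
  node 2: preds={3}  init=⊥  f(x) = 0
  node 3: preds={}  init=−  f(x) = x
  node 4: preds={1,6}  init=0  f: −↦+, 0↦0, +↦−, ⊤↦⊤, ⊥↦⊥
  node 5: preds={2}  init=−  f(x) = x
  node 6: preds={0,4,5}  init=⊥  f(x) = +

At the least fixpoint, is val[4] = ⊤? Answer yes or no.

yes

Iteration log — 10 steps:
  step 1. node 0  ⊔preds=⊥  new=+  stable
  step 2. node 1  ⊔preds=−  new=+  old=⊥  +wl: 
  step 3. node 2  ⊔preds=−  new=0  old=⊥  +wl: 
  step 4. node 3  ⊔preds=⊥  new=−  stable
  step 5. node 4  ⊔preds=+  new=⊤  old=0  +wl: 
  step 6. node 5  ⊔preds=0  new=⊤  old=−  +wl: 1
  step 7. node 6  ⊔preds=⊤  new=+  old=⊥  +wl: 0,4
  step 8. node 1  ⊔preds=⊤  new=⊤  old=+  +wl: 
  step 9. node 0  ⊔preds=+  new=+  stable
  step 10. node 4  ⊔preds=⊤  new=⊤  stable

Least fixpoint reached:
  node 0: +
  node 1: ⊤
  node 2: 0
  node 3: −
  node 4: ⊤
  node 5: ⊤
  node 6: +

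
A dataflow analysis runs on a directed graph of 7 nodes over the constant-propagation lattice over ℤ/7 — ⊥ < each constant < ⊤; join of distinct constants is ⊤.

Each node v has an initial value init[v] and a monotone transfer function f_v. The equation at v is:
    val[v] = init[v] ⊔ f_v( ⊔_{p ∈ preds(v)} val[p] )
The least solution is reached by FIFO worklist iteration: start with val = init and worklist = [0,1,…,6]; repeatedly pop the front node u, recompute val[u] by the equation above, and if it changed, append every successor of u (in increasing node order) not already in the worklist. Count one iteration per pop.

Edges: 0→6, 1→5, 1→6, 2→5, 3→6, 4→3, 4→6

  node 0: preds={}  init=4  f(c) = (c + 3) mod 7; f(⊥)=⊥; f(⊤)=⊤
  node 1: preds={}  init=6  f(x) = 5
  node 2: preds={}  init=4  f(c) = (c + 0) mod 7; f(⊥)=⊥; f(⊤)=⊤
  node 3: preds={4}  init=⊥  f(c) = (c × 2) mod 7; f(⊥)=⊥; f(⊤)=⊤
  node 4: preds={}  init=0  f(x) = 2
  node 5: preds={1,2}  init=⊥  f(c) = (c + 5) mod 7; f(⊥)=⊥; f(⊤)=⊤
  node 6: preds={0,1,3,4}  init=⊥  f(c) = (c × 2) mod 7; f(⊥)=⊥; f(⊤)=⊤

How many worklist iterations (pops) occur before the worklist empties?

9

Worklist (9 pops):
  #1 pop 0: in=⊥ → 4 (no change)
  #2 pop 1: in=⊥ → ⊤ (was 6); enqueue []
  #3 pop 2: in=⊥ → 4 (no change)
  #4 pop 3: in=0 → 0 (was ⊥); enqueue []
  #5 pop 4: in=⊥ → ⊤ (was 0); enqueue [3]
  #6 pop 5: in=⊤ → ⊤ (was ⊥); enqueue []
  #7 pop 6: in=⊤ → ⊤ (was ⊥); enqueue []
  #8 pop 3: in=⊤ → ⊤ (was 0); enqueue [6]
  #9 pop 6: in=⊤ → ⊤ (no change)

Fixpoint:
  val[0] = 4
  val[1] = ⊤
  val[2] = 4
  val[3] = ⊤
  val[4] = ⊤
  val[5] = ⊤
  val[6] = ⊤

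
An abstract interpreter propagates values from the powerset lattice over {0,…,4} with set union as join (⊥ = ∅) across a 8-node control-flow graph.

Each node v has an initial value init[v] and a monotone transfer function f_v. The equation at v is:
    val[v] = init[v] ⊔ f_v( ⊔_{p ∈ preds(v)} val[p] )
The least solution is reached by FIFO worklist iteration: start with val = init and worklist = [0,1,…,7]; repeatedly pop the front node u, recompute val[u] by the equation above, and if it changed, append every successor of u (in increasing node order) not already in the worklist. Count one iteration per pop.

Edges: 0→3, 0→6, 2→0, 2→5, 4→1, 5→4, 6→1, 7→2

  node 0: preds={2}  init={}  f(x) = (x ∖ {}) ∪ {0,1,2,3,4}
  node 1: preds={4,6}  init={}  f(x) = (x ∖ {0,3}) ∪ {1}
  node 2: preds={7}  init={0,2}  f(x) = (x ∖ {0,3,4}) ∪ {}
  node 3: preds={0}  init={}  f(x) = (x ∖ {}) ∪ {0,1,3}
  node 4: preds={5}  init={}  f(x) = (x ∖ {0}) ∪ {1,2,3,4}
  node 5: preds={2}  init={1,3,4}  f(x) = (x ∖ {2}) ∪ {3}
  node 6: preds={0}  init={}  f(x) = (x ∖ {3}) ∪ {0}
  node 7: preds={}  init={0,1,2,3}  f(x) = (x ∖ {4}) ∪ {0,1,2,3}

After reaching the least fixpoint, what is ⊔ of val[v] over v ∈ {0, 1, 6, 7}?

{0,1,2,3,4}

Worklist (11 pops):
  #1 pop 0: in={0,2} → {0,1,2,3,4} (was {}); enqueue []
  #2 pop 1: in={} → {1} (was {}); enqueue []
  #3 pop 2: in={0,1,2,3} → {0,1,2} (was {0,2}); enqueue [0]
  #4 pop 3: in={0,1,2,3,4} → {0,1,2,3,4} (was {}); enqueue []
  #5 pop 4: in={1,3,4} → {1,2,3,4} (was {}); enqueue [1]
  #6 pop 5: in={0,1,2} → {0,1,3,4} (was {1,3,4}); enqueue [4]
  #7 pop 6: in={0,1,2,3,4} → {0,1,2,4} (was {}); enqueue []
  #8 pop 7: in={} → {0,1,2,3} (no change)
  #9 pop 0: in={0,1,2} → {0,1,2,3,4} (no change)
  #10 pop 1: in={0,1,2,3,4} → {1,2,4} (was {1}); enqueue []
  #11 pop 4: in={0,1,3,4} → {1,2,3,4} (no change)

Fixpoint:
  val[0] = {0,1,2,3,4}
  val[1] = {1,2,4}
  val[2] = {0,1,2}
  val[3] = {0,1,2,3,4}
  val[4] = {1,2,3,4}
  val[5] = {0,1,3,4}
  val[6] = {0,1,2,4}
  val[7] = {0,1,2,3}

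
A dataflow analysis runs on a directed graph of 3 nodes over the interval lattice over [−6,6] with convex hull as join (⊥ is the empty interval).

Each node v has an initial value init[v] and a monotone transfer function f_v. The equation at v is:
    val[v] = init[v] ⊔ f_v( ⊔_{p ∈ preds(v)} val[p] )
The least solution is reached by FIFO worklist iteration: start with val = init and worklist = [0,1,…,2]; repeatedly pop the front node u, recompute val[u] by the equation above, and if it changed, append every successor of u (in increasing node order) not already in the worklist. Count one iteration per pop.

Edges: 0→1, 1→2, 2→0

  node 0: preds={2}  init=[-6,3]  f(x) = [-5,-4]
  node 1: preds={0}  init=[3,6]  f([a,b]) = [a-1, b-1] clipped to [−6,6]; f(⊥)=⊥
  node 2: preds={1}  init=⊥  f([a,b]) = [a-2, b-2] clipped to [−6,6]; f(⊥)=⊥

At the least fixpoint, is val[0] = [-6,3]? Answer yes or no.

yes

Worklist (4 pops):
  #1 pop 0: in=⊥ → [-6,3] (no change)
  #2 pop 1: in=[-6,3] → [-6,6] (was [3,6]); enqueue []
  #3 pop 2: in=[-6,6] → [-6,4] (was ⊥); enqueue [0]
  #4 pop 0: in=[-6,4] → [-6,3] (no change)

Fixpoint:
  val[0] = [-6,3]
  val[1] = [-6,6]
  val[2] = [-6,4]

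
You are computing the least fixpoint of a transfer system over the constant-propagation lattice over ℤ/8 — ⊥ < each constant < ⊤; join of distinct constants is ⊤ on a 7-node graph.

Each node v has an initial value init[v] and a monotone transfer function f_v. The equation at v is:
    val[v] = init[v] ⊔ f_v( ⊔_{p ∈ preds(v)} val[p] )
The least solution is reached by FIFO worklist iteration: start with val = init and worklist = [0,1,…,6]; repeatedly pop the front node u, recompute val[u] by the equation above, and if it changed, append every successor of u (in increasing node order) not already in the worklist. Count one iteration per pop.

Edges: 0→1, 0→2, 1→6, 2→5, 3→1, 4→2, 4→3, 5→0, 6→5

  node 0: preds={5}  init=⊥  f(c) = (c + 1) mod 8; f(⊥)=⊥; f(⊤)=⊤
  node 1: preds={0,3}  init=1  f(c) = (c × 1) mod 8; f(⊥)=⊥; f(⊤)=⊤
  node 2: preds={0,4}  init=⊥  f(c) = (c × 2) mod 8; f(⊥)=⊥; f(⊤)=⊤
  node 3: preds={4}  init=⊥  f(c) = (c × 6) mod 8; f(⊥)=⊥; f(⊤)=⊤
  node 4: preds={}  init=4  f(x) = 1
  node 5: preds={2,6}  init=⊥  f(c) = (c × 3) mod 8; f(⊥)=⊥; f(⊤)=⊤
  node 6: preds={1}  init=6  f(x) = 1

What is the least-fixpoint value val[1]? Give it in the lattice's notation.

Iteration log — 15 steps:
  step 1. node 0  ⊔preds=⊥  new=⊥  stable
  step 2. node 1  ⊔preds=⊥  new=1  stable
  step 3. node 2  ⊔preds=4  new=0  old=⊥  +wl: 
  step 4. node 3  ⊔preds=4  new=0  old=⊥  +wl: 1
  step 5. node 4  ⊔preds=⊥  new=⊤  old=4  +wl: 2,3
  step 6. node 5  ⊔preds=⊤  new=⊤  old=⊥  +wl: 0
  step 7. node 6  ⊔preds=1  new=⊤  old=6  +wl: 5
  step 8. node 1  ⊔preds=0  new=⊤  old=1  +wl: 6
  step 9. node 2  ⊔preds=⊤  new=⊤  old=0  +wl: 
  step 10. node 3  ⊔preds=⊤  new=⊤  old=0  +wl: 1
  step 11. node 0  ⊔preds=⊤  new=⊤  old=⊥  +wl: 2
  step 12. node 5  ⊔preds=⊤  new=⊤  stable
  step 13. node 6  ⊔preds=⊤  new=⊤  stable
  step 14. node 1  ⊔preds=⊤  new=⊤  stable
  step 15. node 2  ⊔preds=⊤  new=⊤  stable

Least fixpoint reached:
  node 0: ⊤
  node 1: ⊤
  node 2: ⊤
  node 3: ⊤
  node 4: ⊤
  node 5: ⊤
  node 6: ⊤

⊤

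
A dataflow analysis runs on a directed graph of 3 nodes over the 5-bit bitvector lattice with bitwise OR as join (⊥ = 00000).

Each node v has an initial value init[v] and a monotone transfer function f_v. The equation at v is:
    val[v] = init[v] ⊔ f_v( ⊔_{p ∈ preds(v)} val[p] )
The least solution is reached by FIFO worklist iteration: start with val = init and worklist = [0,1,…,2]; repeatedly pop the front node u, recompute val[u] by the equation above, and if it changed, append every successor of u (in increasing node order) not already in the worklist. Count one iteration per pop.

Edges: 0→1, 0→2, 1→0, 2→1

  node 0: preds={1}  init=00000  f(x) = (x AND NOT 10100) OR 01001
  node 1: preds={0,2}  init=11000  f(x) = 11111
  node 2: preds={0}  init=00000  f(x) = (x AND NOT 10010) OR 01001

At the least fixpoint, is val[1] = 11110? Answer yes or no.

Trace (6 dequeues):
  [1] u=0 | in 11000 | out 01001 | prev 00000 | push {}
  [2] u=1 | in 01001 | out 11111 | prev 11000 | push {0}
  [3] u=2 | in 01001 | out 01001 | prev 00000 | push {1}
  [4] u=0 | in 11111 | out 01011 | prev 01001 | push {2}
  [5] u=1 | in 01011 | out 11111 | ==
  [6] u=2 | in 01011 | out 01001 | ==

Converged values:
  [0] 01011
  [1] 11111
  [2] 01001

no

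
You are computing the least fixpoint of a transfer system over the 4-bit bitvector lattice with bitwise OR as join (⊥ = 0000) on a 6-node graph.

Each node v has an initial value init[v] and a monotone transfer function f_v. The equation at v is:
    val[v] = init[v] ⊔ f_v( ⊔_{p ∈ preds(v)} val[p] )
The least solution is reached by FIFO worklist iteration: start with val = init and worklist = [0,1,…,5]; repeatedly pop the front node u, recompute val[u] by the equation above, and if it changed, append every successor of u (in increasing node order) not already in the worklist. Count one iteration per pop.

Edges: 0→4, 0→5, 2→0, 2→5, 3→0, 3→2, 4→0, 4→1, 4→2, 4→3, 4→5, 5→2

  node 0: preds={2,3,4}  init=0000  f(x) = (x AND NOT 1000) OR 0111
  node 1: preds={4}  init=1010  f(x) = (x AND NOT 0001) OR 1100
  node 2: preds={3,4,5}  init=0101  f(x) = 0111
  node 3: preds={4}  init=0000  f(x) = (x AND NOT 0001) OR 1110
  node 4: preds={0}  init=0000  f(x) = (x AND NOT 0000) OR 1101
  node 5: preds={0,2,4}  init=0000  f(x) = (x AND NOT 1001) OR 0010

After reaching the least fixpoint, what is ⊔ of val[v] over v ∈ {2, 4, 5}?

Trace (10 dequeues):
  [1] u=0 | in 0101 | out 0111 | prev 0000 | push {}
  [2] u=1 | in 0000 | out 1110 | prev 1010 | push {}
  [3] u=2 | in 0000 | out 0111 | prev 0101 | push {0}
  [4] u=3 | in 0000 | out 1110 | prev 0000 | push {2}
  [5] u=4 | in 0111 | out 1111 | prev 0000 | push {1,3}
  [6] u=5 | in 1111 | out 0110 | prev 0000 | push {}
  [7] u=0 | in 1111 | out 0111 | ==
  [8] u=2 | in 1111 | out 0111 | ==
  [9] u=1 | in 1111 | out 1110 | ==
  [10] u=3 | in 1111 | out 1110 | ==

Converged values:
  [0] 0111
  [1] 1110
  [2] 0111
  [3] 1110
  [4] 1111
  [5] 0110

1111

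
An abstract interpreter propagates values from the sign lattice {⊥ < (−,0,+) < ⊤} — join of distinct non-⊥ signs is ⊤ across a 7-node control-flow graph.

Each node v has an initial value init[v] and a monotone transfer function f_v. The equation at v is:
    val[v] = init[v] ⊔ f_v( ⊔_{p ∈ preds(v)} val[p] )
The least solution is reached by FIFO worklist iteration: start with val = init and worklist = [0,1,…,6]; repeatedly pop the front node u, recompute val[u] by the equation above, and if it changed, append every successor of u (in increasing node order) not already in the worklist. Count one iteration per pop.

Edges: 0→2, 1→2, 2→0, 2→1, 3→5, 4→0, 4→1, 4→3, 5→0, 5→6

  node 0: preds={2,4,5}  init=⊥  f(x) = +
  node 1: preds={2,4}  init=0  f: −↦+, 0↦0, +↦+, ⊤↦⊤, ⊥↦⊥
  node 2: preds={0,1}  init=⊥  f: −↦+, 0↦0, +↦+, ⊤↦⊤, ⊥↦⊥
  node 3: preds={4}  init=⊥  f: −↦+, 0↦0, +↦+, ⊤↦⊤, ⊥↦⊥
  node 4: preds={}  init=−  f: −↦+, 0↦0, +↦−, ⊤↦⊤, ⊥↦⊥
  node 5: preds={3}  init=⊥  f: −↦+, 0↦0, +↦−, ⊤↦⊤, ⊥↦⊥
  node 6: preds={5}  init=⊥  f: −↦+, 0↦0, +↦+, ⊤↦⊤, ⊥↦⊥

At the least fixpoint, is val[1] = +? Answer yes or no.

no

Worklist (9 pops):
  #1 pop 0: in=− → + (was ⊥); enqueue []
  #2 pop 1: in=− → ⊤ (was 0); enqueue []
  #3 pop 2: in=⊤ → ⊤ (was ⊥); enqueue [0,1]
  #4 pop 3: in=− → + (was ⊥); enqueue []
  #5 pop 4: in=⊥ → − (no change)
  #6 pop 5: in=+ → − (was ⊥); enqueue []
  #7 pop 6: in=− → + (was ⊥); enqueue []
  #8 pop 0: in=⊤ → + (no change)
  #9 pop 1: in=⊤ → ⊤ (no change)

Fixpoint:
  val[0] = +
  val[1] = ⊤
  val[2] = ⊤
  val[3] = +
  val[4] = −
  val[5] = −
  val[6] = +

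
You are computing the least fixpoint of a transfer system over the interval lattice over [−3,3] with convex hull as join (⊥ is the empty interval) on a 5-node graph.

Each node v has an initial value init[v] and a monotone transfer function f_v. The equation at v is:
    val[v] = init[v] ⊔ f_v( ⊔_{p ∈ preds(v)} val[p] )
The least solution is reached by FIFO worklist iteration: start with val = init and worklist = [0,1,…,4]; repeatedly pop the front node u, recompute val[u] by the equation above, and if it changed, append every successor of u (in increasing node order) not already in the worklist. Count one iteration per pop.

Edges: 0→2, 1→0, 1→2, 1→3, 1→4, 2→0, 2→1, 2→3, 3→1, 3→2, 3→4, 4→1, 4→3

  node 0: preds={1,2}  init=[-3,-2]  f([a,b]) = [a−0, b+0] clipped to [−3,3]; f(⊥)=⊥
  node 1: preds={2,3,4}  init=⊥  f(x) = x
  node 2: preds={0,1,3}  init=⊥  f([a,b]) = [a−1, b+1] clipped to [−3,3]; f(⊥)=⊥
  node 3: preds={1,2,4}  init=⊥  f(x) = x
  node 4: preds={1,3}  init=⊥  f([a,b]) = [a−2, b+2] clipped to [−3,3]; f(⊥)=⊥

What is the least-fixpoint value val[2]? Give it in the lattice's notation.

[-3,3]

Iteration log — 18 steps:
  step 1. node 0  ⊔preds=⊥  new=[-3,-2]  stable
  step 2. node 1  ⊔preds=⊥  new=⊥  stable
  step 3. node 2  ⊔preds=[-3,-2]  new=[-3,-1]  old=⊥  +wl: 0,1
  step 4. node 3  ⊔preds=[-3,-1]  new=[-3,-1]  old=⊥  +wl: 2
  step 5. node 4  ⊔preds=[-3,-1]  new=[-3,1]  old=⊥  +wl: 3
  step 6. node 0  ⊔preds=[-3,-1]  new=[-3,-1]  old=[-3,-2]  +wl: 
  step 7. node 1  ⊔preds=[-3,1]  new=[-3,1]  old=⊥  +wl: 0,4
  step 8. node 2  ⊔preds=[-3,1]  new=[-3,2]  old=[-3,-1]  +wl: 1
  step 9. node 3  ⊔preds=[-3,2]  new=[-3,2]  old=[-3,-1]  +wl: 2
  step 10. node 0  ⊔preds=[-3,2]  new=[-3,2]  old=[-3,-1]  +wl: 
  step 11. node 4  ⊔preds=[-3,2]  new=[-3,3]  old=[-3,1]  +wl: 3
  step 12. node 1  ⊔preds=[-3,3]  new=[-3,3]  old=[-3,1]  +wl: 0,4
  step 13. node 2  ⊔preds=[-3,3]  new=[-3,3]  old=[-3,2]  +wl: 1
  step 14. node 3  ⊔preds=[-3,3]  new=[-3,3]  old=[-3,2]  +wl: 2
  step 15. node 0  ⊔preds=[-3,3]  new=[-3,3]  old=[-3,2]  +wl: 
  step 16. node 4  ⊔preds=[-3,3]  new=[-3,3]  stable
  step 17. node 1  ⊔preds=[-3,3]  new=[-3,3]  stable
  step 18. node 2  ⊔preds=[-3,3]  new=[-3,3]  stable

Least fixpoint reached:
  node 0: [-3,3]
  node 1: [-3,3]
  node 2: [-3,3]
  node 3: [-3,3]
  node 4: [-3,3]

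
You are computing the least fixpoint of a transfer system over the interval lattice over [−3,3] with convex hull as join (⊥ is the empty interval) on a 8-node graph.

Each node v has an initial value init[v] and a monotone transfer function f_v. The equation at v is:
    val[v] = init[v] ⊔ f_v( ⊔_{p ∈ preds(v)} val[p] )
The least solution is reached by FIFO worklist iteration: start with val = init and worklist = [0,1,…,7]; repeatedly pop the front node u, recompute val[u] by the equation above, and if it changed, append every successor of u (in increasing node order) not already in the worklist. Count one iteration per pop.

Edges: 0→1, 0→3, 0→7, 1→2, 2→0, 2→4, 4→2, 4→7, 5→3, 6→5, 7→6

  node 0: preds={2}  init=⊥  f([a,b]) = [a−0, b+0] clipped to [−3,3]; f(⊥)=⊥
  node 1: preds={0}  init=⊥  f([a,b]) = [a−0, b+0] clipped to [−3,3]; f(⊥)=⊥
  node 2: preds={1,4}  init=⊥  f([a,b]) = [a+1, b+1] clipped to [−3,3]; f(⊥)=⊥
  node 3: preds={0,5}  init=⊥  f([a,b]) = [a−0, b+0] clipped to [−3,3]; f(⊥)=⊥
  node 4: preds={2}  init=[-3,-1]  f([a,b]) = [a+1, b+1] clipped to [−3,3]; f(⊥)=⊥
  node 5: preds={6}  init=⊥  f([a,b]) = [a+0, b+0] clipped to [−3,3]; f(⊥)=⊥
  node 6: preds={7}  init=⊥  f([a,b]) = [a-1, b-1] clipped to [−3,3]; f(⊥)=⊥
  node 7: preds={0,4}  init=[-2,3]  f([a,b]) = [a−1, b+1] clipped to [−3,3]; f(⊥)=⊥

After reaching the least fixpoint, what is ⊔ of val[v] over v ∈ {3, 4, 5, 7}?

[-3,3]

Worklist (28 pops):
  #1 pop 0: in=⊥ → ⊥ (no change)
  #2 pop 1: in=⊥ → ⊥ (no change)
  #3 pop 2: in=[-3,-1] → [-2,0] (was ⊥); enqueue [0]
  #4 pop 3: in=⊥ → ⊥ (no change)
  #5 pop 4: in=[-2,0] → [-3,1] (was [-3,-1]); enqueue [2]
  #6 pop 5: in=⊥ → ⊥ (no change)
  #7 pop 6: in=[-2,3] → [-3,2] (was ⊥); enqueue [5]
  #8 pop 7: in=[-3,1] → [-3,3] (was [-2,3]); enqueue [6]
  #9 pop 0: in=[-2,0] → [-2,0] (was ⊥); enqueue [1,3,7]
  #10 pop 2: in=[-3,1] → [-2,2] (was [-2,0]); enqueue [0,4]
  #11 pop 5: in=[-3,2] → [-3,2] (was ⊥); enqueue []
  #12 pop 6: in=[-3,3] → [-3,2] (no change)
  #13 pop 1: in=[-2,0] → [-2,0] (was ⊥); enqueue [2]
  #14 pop 3: in=[-3,2] → [-3,2] (was ⊥); enqueue []
  #15 pop 7: in=[-3,1] → [-3,3] (no change)
  #16 pop 0: in=[-2,2] → [-2,2] (was [-2,0]); enqueue [1,3,7]
  #17 pop 4: in=[-2,2] → [-3,3] (was [-3,1]); enqueue []
  #18 pop 2: in=[-3,3] → [-2,3] (was [-2,2]); enqueue [0,4]
  #19 pop 1: in=[-2,2] → [-2,2] (was [-2,0]); enqueue [2]
  #20 pop 3: in=[-3,2] → [-3,2] (no change)
  #21 pop 7: in=[-3,3] → [-3,3] (no change)
  #22 pop 0: in=[-2,3] → [-2,3] (was [-2,2]); enqueue [1,3,7]
  #23 pop 4: in=[-2,3] → [-3,3] (no change)
  #24 pop 2: in=[-3,3] → [-2,3] (no change)
  #25 pop 1: in=[-2,3] → [-2,3] (was [-2,2]); enqueue [2]
  #26 pop 3: in=[-3,3] → [-3,3] (was [-3,2]); enqueue []
  #27 pop 7: in=[-3,3] → [-3,3] (no change)
  #28 pop 2: in=[-3,3] → [-2,3] (no change)

Fixpoint:
  val[0] = [-2,3]
  val[1] = [-2,3]
  val[2] = [-2,3]
  val[3] = [-3,3]
  val[4] = [-3,3]
  val[5] = [-3,2]
  val[6] = [-3,2]
  val[7] = [-3,3]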